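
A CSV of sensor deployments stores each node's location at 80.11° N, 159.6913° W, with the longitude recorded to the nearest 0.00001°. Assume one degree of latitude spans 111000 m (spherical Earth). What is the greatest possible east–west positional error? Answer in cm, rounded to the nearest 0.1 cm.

9.5 cm

Rounding to 5 decimal places leaves the longitude within ±5e-06° of the true value.
Parallels shrink by cos φ, so at 80.11° a degree of longitude is 111000 × 0.1718 ≈ 19065 m.
Maximum E–W displacement: 5e-06 × 19065 = 0.0953252 m.
That is 0.0953252 m = 9.5325 cm.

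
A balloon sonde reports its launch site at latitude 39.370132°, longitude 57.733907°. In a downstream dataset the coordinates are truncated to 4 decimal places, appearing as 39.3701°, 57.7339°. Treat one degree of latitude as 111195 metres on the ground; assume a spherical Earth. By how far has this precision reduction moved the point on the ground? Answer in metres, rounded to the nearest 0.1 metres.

3.6 metres

The latitude changed by +0.000032° and the longitude by +0.000007°.
North–south shift: 0.000032 × 111195 = 3.55824 m.
E–W at 39.3701°: 0.000007° × 111195 × cos 39.3701° = 0.000007 × 111195 × 0.7731 ≈ 0.601727 m.
Hypotenuse of the two orthogonal shifts: √(3.55824² + 0.601727²) = 3.60876 m.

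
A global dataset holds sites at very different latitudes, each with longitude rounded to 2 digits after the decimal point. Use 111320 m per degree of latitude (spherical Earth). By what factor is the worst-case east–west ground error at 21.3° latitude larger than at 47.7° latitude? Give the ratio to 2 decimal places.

Rounding to 2 decimal places leaves the longitude within ±0.005° of the true value.
Error at 21.3° = 0.005° × 111320 × cos 21.3° ≈ 556.6 × 0.9317 = 518.58 m.
Error at 47.7° = 0.005° × 111320 × cos 47.7° ≈ 556.6 × 0.6730 = 374.6 m.
Ratio: 518.58 / 374.6 = cos 21.3° / cos 47.7° ≈ 1.3844.

1.38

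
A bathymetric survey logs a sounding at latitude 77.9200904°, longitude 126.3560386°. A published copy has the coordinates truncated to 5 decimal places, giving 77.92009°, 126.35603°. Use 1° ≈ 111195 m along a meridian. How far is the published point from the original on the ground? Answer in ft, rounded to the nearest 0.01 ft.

The latitude changed by +0.0000004° and the longitude by +0.0000086°.
North–south shift: 0.0000004 × 111195 = 0.044478 m.
East–west at this latitude: 0.0000086° × 111195 × cos 77.9201° ≈ 0.0000086 × 23270.4 = 0.200126 m.
Distance: √(0.044478² + 0.200126²) ≈ 0.205009 m.
In feet: 0.205009 m ÷ 0.3048 ≈ 0.6726 ft.

0.67 ft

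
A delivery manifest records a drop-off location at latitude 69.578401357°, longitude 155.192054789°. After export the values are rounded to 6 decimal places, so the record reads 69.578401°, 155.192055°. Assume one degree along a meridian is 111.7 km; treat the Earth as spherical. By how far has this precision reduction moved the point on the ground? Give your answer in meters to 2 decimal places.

The latitude changed by +0.000000357° and the longitude by -0.000000211°.
N–S: 0.000000357° × 111700 m/° = 0.0398769 m.
E–W at 69.5784°: -0.000000211° × 111700 × cos 69.5784° = -0.000000211 × 111700 × 0.3489 ≈ -0.00822372 m.
Combined displacement = (0.0398769² + 0.00822372²)^½ ≈ 0.040716 m.

0.04 meters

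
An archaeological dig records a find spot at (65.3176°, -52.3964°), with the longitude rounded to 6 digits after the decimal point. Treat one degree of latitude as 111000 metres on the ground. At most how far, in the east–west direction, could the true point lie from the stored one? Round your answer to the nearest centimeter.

Rounding to 6 decimal places leaves the longitude within ±5e-07° of the true value.
At latitude 65.3176° a degree of longitude spans 111000 m × cos 65.3176° = 111000 × 0.4176 ≈ 46352.3 m.
Maximum E–W displacement: 5e-07 × 46352.3 = 0.0231761 m.
That is 0.0231761 m = 2.3176 cm.

2 centimeters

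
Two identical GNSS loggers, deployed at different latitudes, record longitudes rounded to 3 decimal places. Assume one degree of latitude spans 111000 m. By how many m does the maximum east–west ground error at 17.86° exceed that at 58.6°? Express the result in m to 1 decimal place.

23.9 m

Rounding to 3 decimal places leaves the longitude within ±0.0005° of the true value.
At 17.86°: 0.0005° × 111000 × cos 17.86° = 0.0005 × 111000 × 0.9518 ≈ 52.825 m.
Error at 58.6° = 0.0005° × 111000 × cos 58.6° ≈ 55.5 × 0.5210 = 28.916 m.
Difference: 52.825 − 28.916 = 23.909 m.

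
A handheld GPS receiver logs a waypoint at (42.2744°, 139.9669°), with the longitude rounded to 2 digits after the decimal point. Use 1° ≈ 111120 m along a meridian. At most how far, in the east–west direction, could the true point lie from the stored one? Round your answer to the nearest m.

Rounding to 2 decimal places leaves the longitude within ±0.005° of the true value.
One degree of longitude at 42.2744° is 111120 × cos 42.2744° ≈ 111120 × 0.7399 = 82221.2 m.
Maximum E–W displacement: 0.005 × 82221.2 = 411.106 m.

411 m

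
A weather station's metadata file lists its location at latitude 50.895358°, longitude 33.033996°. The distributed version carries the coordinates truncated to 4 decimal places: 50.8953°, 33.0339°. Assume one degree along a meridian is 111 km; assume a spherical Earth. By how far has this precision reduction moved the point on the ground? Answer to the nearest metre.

Δlat = 50.895358 − 50.8953 = +0.000058°; Δlon = 33.033996 − 33.0339 = +0.000096°.
North–south shift: 0.000058 × 111000 = 6.438 m.
East–west at this latitude: 0.000096° × 111000 × cos 50.8953° ≈ 0.000096 × 70012.1 = 6.72116 m.
Distance: √(6.438² + 6.72116²) ≈ 9.30709 m.

9 metres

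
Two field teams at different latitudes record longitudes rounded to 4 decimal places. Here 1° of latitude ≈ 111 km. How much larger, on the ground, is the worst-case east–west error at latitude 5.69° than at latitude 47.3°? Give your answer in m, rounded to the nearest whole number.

Rounding to 4 decimal places leaves the longitude within ±5e-05° of the true value.
At 5.69°: 5e-05° × 111000 × cos 5.69° = 5e-05 × 111000 × 0.9951 ≈ 5.5227 m.
At 47.3°: 5e-05° × 111000 × cos 47.3° = 5e-05 × 111000 × 0.6782 ≈ 3.7638 m.
So the lower-latitude error exceeds the higher by 5.5227 − 3.7638 = 1.7589 m.

2 m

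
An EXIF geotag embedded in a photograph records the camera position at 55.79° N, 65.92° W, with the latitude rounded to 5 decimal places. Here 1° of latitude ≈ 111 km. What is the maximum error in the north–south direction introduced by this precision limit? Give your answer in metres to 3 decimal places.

0.555 metres

Rounding to 5 decimal places leaves the latitude within ±5e-06° of the true value.
North–south distance: 5e-06° × 111000 m/° = 0.555 m.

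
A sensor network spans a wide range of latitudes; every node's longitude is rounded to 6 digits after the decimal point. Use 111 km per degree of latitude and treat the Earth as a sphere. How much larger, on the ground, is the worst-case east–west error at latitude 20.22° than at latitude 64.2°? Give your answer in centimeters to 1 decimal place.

2.8 centimeters

Rounding to 6 decimal places leaves the longitude within ±5e-07° of the true value.
At 20.22°: 5e-07° × 111000 × cos 20.22° = 5e-07 × 111000 × 0.9384 ≈ 0.05208 m.
At 64.2°: 5e-07° × 111000 × cos 64.2° = 5e-07 × 111000 × 0.4352 ≈ 0.024155 m.
So the lower-latitude error exceeds the higher by 0.05208 − 0.024155 = 0.027924 m.
That is 0.0279243 m = 2.7924 cm.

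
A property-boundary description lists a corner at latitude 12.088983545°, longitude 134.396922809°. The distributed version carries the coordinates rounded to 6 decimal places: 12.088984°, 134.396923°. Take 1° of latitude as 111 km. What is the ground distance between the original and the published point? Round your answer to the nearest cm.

5 cm

Δlat = 12.088983545 − 12.088984 = -0.000000455°; Δlon = 134.396922809 − 134.396923 = -0.000000191°.
North–south shift: -0.000000455 × 111000 = -0.050505 m.
East–west at this latitude: -0.000000191° × 111000 × cos 12.089° ≈ -0.000000191 × 108538 = -0.0207308 m.
Distance: √(0.050505² + 0.0207308²) ≈ 0.0545942 m.
That is 0.0545942 m = 5.4594 cm.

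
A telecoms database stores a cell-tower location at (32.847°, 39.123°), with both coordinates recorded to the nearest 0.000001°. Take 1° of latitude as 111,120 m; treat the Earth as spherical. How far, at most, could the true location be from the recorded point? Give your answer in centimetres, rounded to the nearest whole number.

7 centimetres

Rounding to 6 decimal places leaves each coordinate within ±5e-07° of the true value.
N–S: 5e-07° × 111120 m/° = 0.05556 m.
E–W at 32.847°: 5e-07° × 111120 × cos 32.847° = 5e-07 × 111120 × 0.8401 ≈ 0.0466772 m.
The two errors are perpendicular, so the maximum displacement is √(0.05556² + 0.0466772²) ≈ 0.072565 m.
That is 0.072565 m = 7.2565 cm.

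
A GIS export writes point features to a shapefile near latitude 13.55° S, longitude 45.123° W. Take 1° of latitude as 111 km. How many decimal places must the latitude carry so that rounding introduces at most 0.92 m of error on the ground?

One degree of latitude covers 111000 m.
Rounding to N decimal places gives at most 0.5 × 10⁻ᴺ degrees of error, i.e. 0.5 × 10⁻ᴺ × 111000 m.
Setting 55500 × 10⁻ᴺ ≤ 0.92 gives 10ᴺ ≥ 6.033e+04, i.e. N ≥ 4.78.
N = 4 would give 5.55 m (too coarse); N = 5 gives 0.555 m ≤ 0.92 m.

5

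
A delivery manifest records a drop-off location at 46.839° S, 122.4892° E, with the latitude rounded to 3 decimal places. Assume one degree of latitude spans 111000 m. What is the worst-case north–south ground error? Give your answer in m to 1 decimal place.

55.5 m

Rounding to 3 decimal places leaves the latitude within ±0.0005° of the true value.
So the N–S error is at most 0.0005 × 111000 = 55.5 m.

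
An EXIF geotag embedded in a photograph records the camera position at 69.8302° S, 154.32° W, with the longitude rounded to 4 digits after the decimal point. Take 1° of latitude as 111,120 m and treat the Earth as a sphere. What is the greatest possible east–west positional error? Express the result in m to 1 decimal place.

Rounding to 4 decimal places leaves the longitude within ±5e-05° of the true value.
At latitude 69.8302° a degree of longitude spans 111120 m × cos 69.8302° = 111120 × 0.3448 ≈ 38314.6 m.
So at most 5e-05° × 38314.6 ≈ 1.91573 m east–west.

1.9 m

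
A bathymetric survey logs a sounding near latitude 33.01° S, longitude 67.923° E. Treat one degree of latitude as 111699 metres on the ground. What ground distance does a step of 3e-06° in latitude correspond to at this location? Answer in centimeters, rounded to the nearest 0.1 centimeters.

33.5 centimeters

3e-06° × 111699 m/° = 0.335097 m.
That is 0.335097 m = 33.51 cm.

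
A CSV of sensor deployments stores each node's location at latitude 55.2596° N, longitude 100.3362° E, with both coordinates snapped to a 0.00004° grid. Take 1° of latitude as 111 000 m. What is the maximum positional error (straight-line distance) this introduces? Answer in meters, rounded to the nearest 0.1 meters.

2.6 meters

With a 0.00004° grid the true value lies within half a step, ±0.00004°/2 = ±2e-05°, of the stored one.
Latitude error → 2e-05 × 111000 = 2.22 m along the meridian.
East–west component at 55.2596°: 2e-05° × 111000 × cos 55.2596° ≈ 2e-05 × 63254.4 ≈ 1.26509 m.
Worst case both components are at the extreme and orthogonal: √(2.22² + 1.26509²) ≈ 2.55516 m.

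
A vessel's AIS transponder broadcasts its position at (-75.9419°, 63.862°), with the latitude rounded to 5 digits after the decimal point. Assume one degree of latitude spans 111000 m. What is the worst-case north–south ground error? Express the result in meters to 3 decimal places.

Rounding to 5 decimal places leaves the latitude within ±5e-06° of the true value.
So the N–S error is at most 5e-06 × 111000 = 0.555 m.

0.555 meters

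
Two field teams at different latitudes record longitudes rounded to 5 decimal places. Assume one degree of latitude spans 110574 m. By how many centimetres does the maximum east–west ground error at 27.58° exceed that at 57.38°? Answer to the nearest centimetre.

19 centimetres

Rounding to 5 decimal places leaves the longitude within ±5e-06° of the true value.
Error at 27.58° = 5e-06° × 110574 × cos 27.58° ≈ 0.55287 × 0.8864 = 0.49004 m.
At 57.38°: 5e-06° × 110574 × cos 57.38° = 5e-06 × 110574 × 0.5391 ≈ 0.29803 m.
Difference: 0.49004 − 0.29803 = 0.19201 m.
That is 0.192012 m = 19.201 cm.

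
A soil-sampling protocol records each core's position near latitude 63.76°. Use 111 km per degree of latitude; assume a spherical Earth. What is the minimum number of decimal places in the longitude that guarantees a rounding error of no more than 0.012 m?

7

At 63.76° one degree of longitude covers 111000 × cos 63.76° ≈ 111000 × 0.4421 ≈ 49076.7 m.
Rounding to N decimal places gives at most 0.5 × 10⁻ᴺ degrees of error, i.e. 0.5 × 10⁻ᴺ × 49076.7 m.
Setting 24538.3 × 10⁻ᴺ ≤ 0.012 gives 10ᴺ ≥ 2.045e+06, i.e. N ≥ 6.31.
At 6 places the error can reach 0.0245 m, but 7 places keeps it to 0.00245 m.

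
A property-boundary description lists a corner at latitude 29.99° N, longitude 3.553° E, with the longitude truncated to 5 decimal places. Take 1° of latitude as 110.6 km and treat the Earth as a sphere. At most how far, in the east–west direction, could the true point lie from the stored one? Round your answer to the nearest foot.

3 feet

Truncating at 5 decimal places can drop up to a full unit in the last place, so the longitude may be off by as much as 1e-05°.
At latitude 29.99° a degree of longitude spans 110600 m × cos 29.99° = 110600 × 0.8661 ≈ 95792.1 m.
So at most 1e-05° × 95792.1 ≈ 0.957921 m east–west.
Converting: 0.957921 m × 3.2808 ft/m ≈ 3.1428 ft.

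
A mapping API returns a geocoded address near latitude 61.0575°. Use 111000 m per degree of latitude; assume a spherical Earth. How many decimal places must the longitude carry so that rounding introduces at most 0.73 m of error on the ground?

At 61.0575° one degree of longitude covers 111000 × cos 61.0575° ≈ 111000 × 0.4839 ≈ 53716.4 m.
Rounding to N decimal places gives at most 0.5 × 10⁻ᴺ degrees of error, i.e. 0.5 × 10⁻ᴺ × 53716.4 m.
Setting 26858.2 × 10⁻ᴺ ≤ 0.73 gives 10ᴺ ≥ 3.679e+04, i.e. N ≥ 4.57.
At 4 places the error can reach 2.69 m, but 5 places keeps it to 0.269 m.

5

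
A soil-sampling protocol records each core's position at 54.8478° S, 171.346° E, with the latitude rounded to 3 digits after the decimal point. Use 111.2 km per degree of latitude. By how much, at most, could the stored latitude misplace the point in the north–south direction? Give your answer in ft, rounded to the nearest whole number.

182 ft

Rounding to 3 decimal places leaves the latitude within ±0.0005° of the true value.
Along the meridian that is 0.0005° × 111200 m/° = 55.6 m.
In feet: 55.6 m ÷ 0.3048 ≈ 182.41 ft.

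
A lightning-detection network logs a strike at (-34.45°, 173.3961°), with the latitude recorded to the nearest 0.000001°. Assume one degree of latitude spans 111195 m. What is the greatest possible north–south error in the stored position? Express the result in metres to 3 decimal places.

0.056 metres

Rounding to 6 decimal places leaves the latitude within ±5e-07° of the true value.
So the N–S error is at most 5e-07 × 111195 = 0.0555975 m.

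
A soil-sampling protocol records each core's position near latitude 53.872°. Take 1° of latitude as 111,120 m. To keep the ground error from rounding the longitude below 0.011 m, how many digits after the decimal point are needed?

7 decimal places

At 53.872° one degree of longitude covers 111120 × cos 53.872° ≈ 111120 × 0.5896 ≈ 65515.4 m.
Rounding to N decimal places gives at most 0.5 × 10⁻ᴺ degrees of error, i.e. 0.5 × 10⁻ᴺ × 65515.4 m.
Setting 32757.7 × 10⁻ᴺ ≤ 0.011 gives 10ᴺ ≥ 2.978e+06, i.e. N ≥ 6.47.
So 7 decimal places suffice (0.00328 m); 6 would allow up to 0.0328 m.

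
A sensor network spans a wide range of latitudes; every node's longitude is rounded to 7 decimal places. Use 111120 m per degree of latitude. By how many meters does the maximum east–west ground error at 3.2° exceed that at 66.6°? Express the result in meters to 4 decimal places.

0.0033 meters

Rounding to 7 decimal places leaves the longitude within ±5e-08° of the true value.
Error at 3.2° = 5e-08° × 111120 × cos 3.2° ≈ 0.005556 × 0.9984 = 0.0055473 m.
Error at 66.6° = 5e-08° × 111120 × cos 66.6° ≈ 0.005556 × 0.3971 = 0.0022066 m.
Difference: 0.0055473 − 0.0022066 = 0.0033408 m.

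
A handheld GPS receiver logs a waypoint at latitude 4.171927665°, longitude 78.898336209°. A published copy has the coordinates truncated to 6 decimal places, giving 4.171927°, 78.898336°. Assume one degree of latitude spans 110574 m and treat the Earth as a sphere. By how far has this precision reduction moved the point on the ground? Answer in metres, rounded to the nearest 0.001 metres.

0.077 metres

Δlat = 4.171927665 − 4.171927 = +0.000000665°; Δlon = 78.898336209 − 78.898336 = +0.000000209°.
N–S: 0.000000665° × 110574 m/° = 0.0735317 m.
East–west at this latitude: 0.000000209° × 110574 × cos 4.17193° ≈ 0.000000209 × 110281 = 0.0230487 m.
Combined displacement = (0.0735317² + 0.0230487²)^½ ≈ 0.0770594 m.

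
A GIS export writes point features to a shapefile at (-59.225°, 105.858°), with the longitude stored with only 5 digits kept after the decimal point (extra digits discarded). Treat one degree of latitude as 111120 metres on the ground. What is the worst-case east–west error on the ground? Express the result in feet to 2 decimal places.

Truncating at 5 decimal places can drop up to a full unit in the last place, so the longitude may be off by as much as 1e-05°.
Parallels shrink by cos φ, so at 59.225° a degree of longitude is 111120 × 0.5117 ≈ 56856.6 m.
East–west error: 1e-05° × 56856.6 m/° ≈ 0.568566 m.
Converting: 0.568566 m × 3.2808 ft/m ≈ 1.8654 ft.

1.87 feet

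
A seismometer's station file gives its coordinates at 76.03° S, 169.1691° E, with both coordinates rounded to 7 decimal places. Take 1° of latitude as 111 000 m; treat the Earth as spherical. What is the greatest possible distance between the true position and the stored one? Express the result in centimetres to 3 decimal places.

Rounding to 7 decimal places leaves each coordinate within ±5e-08° of the true value.
North–south component: 5e-08° × 111000 = 0.00555 m.
East–west component at 76.03°: 5e-08° × 111000 × cos 76.03° ≈ 5e-08 × 26796.9 ≈ 0.00133985 m.
Combining orthogonally: (0.00555² + 0.00133985²)^½ ≈ 0.00570944 m.
That is 0.00570944 m = 0.57094 cm.

0.571 centimetres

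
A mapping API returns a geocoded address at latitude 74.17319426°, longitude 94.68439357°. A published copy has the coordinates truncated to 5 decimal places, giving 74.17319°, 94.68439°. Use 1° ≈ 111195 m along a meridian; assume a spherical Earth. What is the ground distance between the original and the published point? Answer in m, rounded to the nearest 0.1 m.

The latitude changed by +0.00000426° and the longitude by +0.00000357°.
N–S: 0.00000426° × 111195 m/° = 0.473691 m.
E–W at 74.1732°: 0.00000357° × 111195 × cos 74.1732° = 0.00000357 × 111195 × 0.2727 ≈ 0.108265 m.
Combined displacement = (0.473691² + 0.108265²)^½ ≈ 0.485905 m.

0.5 m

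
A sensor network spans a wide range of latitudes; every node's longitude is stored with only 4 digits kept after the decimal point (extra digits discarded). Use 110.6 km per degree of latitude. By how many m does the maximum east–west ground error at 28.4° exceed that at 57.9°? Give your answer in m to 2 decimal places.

3.85 m

Truncating at 4 decimal places can drop up to a full unit in the last place, so the longitude may be off by as much as 0.0001°.
At 28.4°: 0.0001° × 110600 × cos 28.4° = 0.0001 × 110600 × 0.8796 ≈ 9.7289 m.
At 57.9°: 0.0001° × 110600 × cos 57.9° = 0.0001 × 110600 × 0.5314 ≈ 5.8773 m.
Difference: 9.7289 − 5.8773 = 3.8516 m.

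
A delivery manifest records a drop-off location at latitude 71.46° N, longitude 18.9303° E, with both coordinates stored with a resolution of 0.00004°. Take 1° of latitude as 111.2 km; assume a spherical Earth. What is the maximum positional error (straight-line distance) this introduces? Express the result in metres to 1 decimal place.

2.3 metres

With a 0.00004° grid the true value lies within half a step, ±0.00004°/2 = ±2e-05°, of the stored one.
N–S: 2e-05° × 111200 m/° = 2.224 m.
Longitude error → 2e-05 × 111200 × cos 71.46° = 2e-05 × 111200 × 0.3180 ≈ 0.707158 m.
Worst case both components are at the extreme and orthogonal: √(2.224² + 0.707158²) ≈ 2.33372 m.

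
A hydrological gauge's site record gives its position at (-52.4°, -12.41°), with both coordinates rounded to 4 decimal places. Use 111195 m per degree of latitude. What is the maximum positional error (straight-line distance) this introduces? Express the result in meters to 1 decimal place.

Rounding to 4 decimal places leaves each coordinate within ±5e-05° of the true value.
N–S: 5e-05° × 111195 m/° = 5.55975 m.
E–W at 52.4°: 5e-05° × 111195 × cos 52.4° = 5e-05 × 111195 × 0.6101 ≈ 3.39225 m.
Worst case both components are at the extreme and orthogonal: √(5.55975² + 3.39225²) ≈ 6.51293 m.

6.5 meters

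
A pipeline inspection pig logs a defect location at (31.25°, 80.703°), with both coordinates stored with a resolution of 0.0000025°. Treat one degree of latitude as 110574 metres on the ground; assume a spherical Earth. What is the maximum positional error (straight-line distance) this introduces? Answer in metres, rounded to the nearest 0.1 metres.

0.2 metres

With a 0.0000025° grid the true value lies within half a step, ±0.0000025°/2 = ±1.25e-06°, of the stored one.
Latitude error → 1.25e-06 × 110574 = 0.138217 m along the meridian.
Longitude error → 1.25e-06 × 110574 × cos 31.25° = 1.25e-06 × 110574 × 0.8549 ≈ 0.118164 m.
The two errors are perpendicular, so the maximum displacement is √(0.138217² + 0.118164²) ≈ 0.181843 m.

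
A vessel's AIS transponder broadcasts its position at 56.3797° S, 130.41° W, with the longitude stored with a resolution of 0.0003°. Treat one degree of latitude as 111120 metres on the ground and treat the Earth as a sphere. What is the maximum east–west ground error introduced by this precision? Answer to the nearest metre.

With a 0.0003° grid the true value lies within half a step, ±0.0003°/2 = ±0.00015°, of the stored one.
Parallels shrink by cos φ, so at 56.3797° a degree of longitude is 111120 × 0.5537 ≈ 61525.7 m.
East–west error: 0.00015° × 61525.7 m/° ≈ 9.22885 m.

9 metres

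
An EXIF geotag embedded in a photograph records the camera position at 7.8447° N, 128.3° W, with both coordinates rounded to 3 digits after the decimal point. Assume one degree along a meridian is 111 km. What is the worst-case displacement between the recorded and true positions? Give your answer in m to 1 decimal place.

78.1 m

Rounding to 3 decimal places leaves each coordinate within ±0.0005° of the true value.
N–S: 0.0005° × 111000 m/° = 55.5 m.
E–W at 7.8447°: 0.0005° × 111000 × cos 7.8447° = 0.0005 × 111000 × 0.9906 ≈ 54.9806 m.
Combining orthogonally: (55.5² + 54.9806²)^½ ≈ 78.1225 m.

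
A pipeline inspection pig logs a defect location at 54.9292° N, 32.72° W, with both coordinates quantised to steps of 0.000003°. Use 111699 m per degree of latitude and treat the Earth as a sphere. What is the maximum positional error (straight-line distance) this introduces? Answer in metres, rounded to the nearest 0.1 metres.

With a 0.000003° grid the true value lies within half a step, ±0.000003°/2 = ±1.5e-06°, of the stored one.
North–south component: 1.5e-06° × 111699 = 0.167549 m.
East–west component at 54.9292°: 1.5e-06° × 111699 × cos 54.9292° ≈ 1.5e-06 × 64180.9 ≈ 0.0962714 m.
Combining orthogonally: (0.167549² + 0.0962714²)^½ ≈ 0.193237 m.

0.2 metres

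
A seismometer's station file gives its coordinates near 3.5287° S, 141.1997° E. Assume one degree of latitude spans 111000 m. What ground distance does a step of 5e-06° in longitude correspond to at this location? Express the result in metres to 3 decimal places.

5e-06° of longitude at 3.5287° is 5e-06 × 111000 × cos 3.5287° ≈ 5e-06 × 110790 = 0.553948 m.

0.554 metres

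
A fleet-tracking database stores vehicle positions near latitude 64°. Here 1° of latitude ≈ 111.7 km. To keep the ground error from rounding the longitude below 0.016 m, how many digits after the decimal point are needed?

7 decimal places

At 64° one degree of longitude covers 111700 × cos 64° ≈ 111700 × 0.4384 ≈ 48966.1 m.
With N decimal places the half-ulp bound is 0.5·10⁻ᴺ°, or 0.5·10⁻ᴺ × 48966.1 m on the ground.
Need 0.5 × 48966.1 × 10⁻ᴺ ≤ 0.016 → 10⁻ᴺ ≤ 6.535e-07, so N ≥ 6.18.
So 7 decimal places suffice (0.00245 m); 6 would allow up to 0.0245 m.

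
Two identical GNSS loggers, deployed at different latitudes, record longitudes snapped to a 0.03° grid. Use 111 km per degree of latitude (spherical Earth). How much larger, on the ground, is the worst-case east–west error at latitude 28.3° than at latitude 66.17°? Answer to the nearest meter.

With a 0.03° grid the true value lies within half a step, ±0.03°/2 = ±0.015°, of the stored one.
At 28.3°: 0.015° × 111000 × cos 28.3° = 0.015 × 111000 × 0.8805 ≈ 1466 m.
Error at 66.17° = 0.015° × 111000 × cos 66.17° ≈ 1665 × 0.4040 = 672.7 m.
Difference: 1466 − 672.7 = 793.29 m.

793 meters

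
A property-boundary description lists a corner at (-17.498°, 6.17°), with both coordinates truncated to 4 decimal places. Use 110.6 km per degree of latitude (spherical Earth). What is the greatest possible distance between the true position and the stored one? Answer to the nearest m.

Truncating at 4 decimal places can drop up to a full unit in the last place, so each coordinate may be off by as much as 0.0001°.
N–S: 0.0001° × 110600 m/° = 11.06 m.
East–west component at 17.498°: 0.0001° × 110600 × cos 17.498° ≈ 0.0001 × 105482 ≈ 10.5482 m.
Combining orthogonally: (11.06² + 10.5482²)^½ ≈ 15.2836 m.

15 m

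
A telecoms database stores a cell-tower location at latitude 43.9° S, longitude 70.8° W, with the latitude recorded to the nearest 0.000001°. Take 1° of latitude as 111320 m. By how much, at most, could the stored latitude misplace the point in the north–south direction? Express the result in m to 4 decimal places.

Rounding to 6 decimal places leaves the latitude within ±5e-07° of the true value.
North–south distance: 5e-07° × 111320 m/° = 0.05566 m.

0.0557 m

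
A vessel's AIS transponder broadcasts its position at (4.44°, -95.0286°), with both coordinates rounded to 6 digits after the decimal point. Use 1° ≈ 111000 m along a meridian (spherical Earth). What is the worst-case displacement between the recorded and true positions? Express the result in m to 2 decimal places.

0.08 m

Rounding to 6 decimal places leaves each coordinate within ±5e-07° of the true value.
N–S: 5e-07° × 111000 m/° = 0.0555 m.
East–west component at 4.44°: 5e-07° × 111000 × cos 4.44° ≈ 5e-07 × 110667 ≈ 0.0553334 m.
The two errors are perpendicular, so the maximum displacement is √(0.0555² + 0.0553334²) ≈ 0.0783712 m.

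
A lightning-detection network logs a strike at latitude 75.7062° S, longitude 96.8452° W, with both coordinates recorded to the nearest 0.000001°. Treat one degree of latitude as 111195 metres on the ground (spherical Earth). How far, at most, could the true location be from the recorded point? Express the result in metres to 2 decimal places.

0.06 metres

Rounding to 6 decimal places leaves each coordinate within ±5e-07° of the true value.
N–S: 5e-07° × 111195 m/° = 0.0555975 m.
East–west component at 75.7062°: 5e-07° × 111195 × cos 75.7062° ≈ 5e-07 × 27453.4 ≈ 0.0137267 m.
Worst case both components are at the extreme and orthogonal: √(0.0555975² + 0.0137267²) ≈ 0.057267 m.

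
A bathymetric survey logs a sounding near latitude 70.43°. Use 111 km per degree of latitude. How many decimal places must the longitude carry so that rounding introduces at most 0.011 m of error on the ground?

At 70.43° one degree of longitude covers 111000 × cos 70.43° ≈ 111000 × 0.3350 ≈ 37180.4 m.
Rounding to N decimal places gives at most 0.5 × 10⁻ᴺ degrees of error, i.e. 0.5 × 10⁻ᴺ × 37180.4 m.
Need 0.5 × 37180.4 × 10⁻ᴺ ≤ 0.011 → 10⁻ᴺ ≤ 5.917e-07, so N ≥ 6.23.
So 7 decimal places suffice (0.00186 m); 6 would allow up to 0.0186 m.

7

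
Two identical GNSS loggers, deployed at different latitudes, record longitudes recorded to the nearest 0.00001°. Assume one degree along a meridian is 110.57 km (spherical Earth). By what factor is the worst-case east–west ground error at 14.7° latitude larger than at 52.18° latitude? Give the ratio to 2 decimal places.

Rounding to 5 decimal places leaves the longitude within ±5e-06° of the true value.
Error at 14.7° = 5e-06° × 110570 × cos 14.7° ≈ 0.55285 × 0.9673 = 0.53475 m.
Error at 52.18° = 5e-06° × 110570 × cos 52.18° ≈ 0.55285 × 0.6132 = 0.339 m.
The ratio reduces to cos 14.7° / cos 52.18° = 0.9673/0.6132 ≈ 1.5775.

1.58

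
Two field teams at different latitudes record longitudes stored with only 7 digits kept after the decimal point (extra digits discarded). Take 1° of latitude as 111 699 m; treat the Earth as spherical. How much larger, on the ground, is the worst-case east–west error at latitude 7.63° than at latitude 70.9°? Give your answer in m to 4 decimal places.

0.0074 m

Truncating at 7 decimal places can drop up to a full unit in the last place, so the longitude may be off by as much as 1e-07°.
Error at 7.63° = 1e-07° × 111699 × cos 7.63° ≈ 0.01117 × 0.9911 = 0.011071 m.
At 70.9°: 1e-07° × 111699 × cos 70.9° = 1e-07 × 111699 × 0.3272 ≈ 0.003655 m.
So the lower-latitude error exceeds the higher by 0.011071 − 0.003655 = 0.007416 m.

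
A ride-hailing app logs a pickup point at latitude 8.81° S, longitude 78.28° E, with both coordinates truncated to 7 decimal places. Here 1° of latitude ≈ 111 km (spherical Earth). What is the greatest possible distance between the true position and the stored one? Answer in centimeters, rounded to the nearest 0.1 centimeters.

Truncating at 7 decimal places can drop up to a full unit in the last place, so each coordinate may be off by as much as 1e-07°.
N–S: 1e-07° × 111000 m/° = 0.0111 m.
East–west component at 8.81°: 1e-07° × 111000 × cos 8.81° ≈ 1e-07 × 109690 ≈ 0.010969 m.
The two errors are perpendicular, so the maximum displacement is √(0.0111² + 0.010969²) ≈ 0.0156054 m.
That is 0.0156054 m = 1.5605 cm.

1.6 centimeters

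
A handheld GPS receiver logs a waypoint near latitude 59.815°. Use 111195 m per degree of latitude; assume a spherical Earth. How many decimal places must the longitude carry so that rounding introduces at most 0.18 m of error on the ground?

6

At 59.815° one degree of longitude covers 111195 × cos 59.815° ≈ 111195 × 0.5028 ≈ 55908.1 m.
With N decimal places the half-ulp bound is 0.5·10⁻ᴺ°, or 0.5·10⁻ᴺ × 55908.1 m on the ground.
Setting 27954.1 × 10⁻ᴺ ≤ 0.18 gives 10ᴺ ≥ 1.553e+05, i.e. N ≥ 5.19.
N = 5 would give 0.28 m (too coarse); N = 6 gives 0.028 m ≤ 0.18 m.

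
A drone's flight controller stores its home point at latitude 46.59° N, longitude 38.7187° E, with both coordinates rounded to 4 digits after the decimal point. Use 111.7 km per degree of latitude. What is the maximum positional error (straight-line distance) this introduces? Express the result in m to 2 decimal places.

6.78 m

Rounding to 4 decimal places leaves each coordinate within ±5e-05° of the true value.
North–south component: 5e-05° × 111700 = 5.585 m.
Longitude error → 5e-05 × 111700 × cos 46.59° = 5e-05 × 111700 × 0.6872 ≈ 3.83809 m.
Combining orthogonally: (5.585² + 3.83809²)^½ ≈ 6.77666 m.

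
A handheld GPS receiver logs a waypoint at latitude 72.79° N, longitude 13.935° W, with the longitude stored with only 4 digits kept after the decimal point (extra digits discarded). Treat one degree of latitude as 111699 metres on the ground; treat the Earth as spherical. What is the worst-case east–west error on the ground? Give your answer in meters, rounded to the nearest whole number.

Truncating at 4 decimal places can drop up to a full unit in the last place, so the longitude may be off by as much as 0.0001°.
One degree of longitude at 72.79° is 111699 × cos 72.79° ≈ 111699 × 0.2959 = 33048.9 m.
Maximum E–W displacement: 0.0001 × 33048.9 = 3.30489 m.

3 meters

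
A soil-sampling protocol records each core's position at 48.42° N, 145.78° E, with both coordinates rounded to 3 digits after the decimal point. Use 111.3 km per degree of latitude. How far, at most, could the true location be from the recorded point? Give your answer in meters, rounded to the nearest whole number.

67 meters

Rounding to 3 decimal places leaves each coordinate within ±0.0005° of the true value.
Latitude error → 0.0005 × 111300 = 55.65 m along the meridian.
Longitude error → 0.0005 × 111300 × cos 48.42° = 0.0005 × 111300 × 0.6637 ≈ 36.933 m.
Worst case both components are at the extreme and orthogonal: √(55.65² + 36.933²) ≈ 66.7905 m.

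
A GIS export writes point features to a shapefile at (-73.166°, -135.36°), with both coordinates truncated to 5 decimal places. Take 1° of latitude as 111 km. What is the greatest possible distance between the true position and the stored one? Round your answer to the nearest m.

Truncating at 5 decimal places can drop up to a full unit in the last place, so each coordinate may be off by as much as 1e-05°.
North–south component: 1e-05° × 111000 = 1.11 m.
E–W at 73.166°: 1e-05° × 111000 × cos 73.166° = 1e-05 × 111000 × 0.2896 ≈ 0.321456 m.
Worst case both components are at the extreme and orthogonal: √(1.11² + 0.321456²) ≈ 1.15561 m.

1 m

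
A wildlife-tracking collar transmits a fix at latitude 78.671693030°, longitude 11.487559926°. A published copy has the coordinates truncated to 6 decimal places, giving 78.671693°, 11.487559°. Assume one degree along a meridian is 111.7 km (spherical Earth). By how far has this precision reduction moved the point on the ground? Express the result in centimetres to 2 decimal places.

2.06 centimetres

The latitude changed by +0.000000030° and the longitude by +0.000000926°.
North–south shift: 0.000000030 × 111700 = 0.003351 m.
East–west at this latitude: 0.000000926° × 111700 × cos 78.6717° ≈ 0.000000926 × 21941.3 = 0.0203176 m.
Hypotenuse of the two orthogonal shifts: √(0.003351² + 0.0203176²) = 0.0205921 m.
That is 0.0205921 m = 2.0592 cm.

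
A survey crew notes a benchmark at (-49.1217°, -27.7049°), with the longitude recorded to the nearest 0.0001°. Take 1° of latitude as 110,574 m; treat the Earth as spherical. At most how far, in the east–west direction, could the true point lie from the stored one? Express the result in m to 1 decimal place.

3.6 m

Rounding to 4 decimal places leaves the longitude within ±5e-05° of the true value.
One degree of longitude at 49.1217° is 110574 × cos 49.1217° ≈ 110574 × 0.6545 = 72365.7 m.
East–west error: 5e-05° × 72365.7 m/° ≈ 3.61828 m.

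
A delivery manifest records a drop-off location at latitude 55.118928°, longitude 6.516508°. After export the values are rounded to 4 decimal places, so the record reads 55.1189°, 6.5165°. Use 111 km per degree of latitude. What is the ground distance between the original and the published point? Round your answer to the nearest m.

3 m

Δlat = 55.118928 − 55.1189 = +0.000028°; Δlon = 6.516508 − 6.5165 = +0.000008°.
North–south shift: 0.000028 × 111000 = 3.108 m.
East–west at this latitude: 0.000008° × 111000 × cos 55.1189° ≈ 0.000008 × 63478.2 = 0.507825 m.
Combined displacement = (3.108² + 0.507825²)^½ ≈ 3.14921 m.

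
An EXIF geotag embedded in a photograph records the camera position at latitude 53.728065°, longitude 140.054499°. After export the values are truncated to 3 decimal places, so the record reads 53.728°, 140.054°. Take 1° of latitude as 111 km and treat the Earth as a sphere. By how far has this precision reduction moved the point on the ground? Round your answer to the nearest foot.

The latitude changed by +0.000065° and the longitude by +0.000499°.
N–S: 0.000065° × 111000 m/° = 7.215 m.
E–W at 53.728°: 0.000499° × 111000 × cos 53.728° = 0.000499 × 111000 × 0.5916 ≈ 32.7692 m.
Distance: √(7.215² + 32.7692²) ≈ 33.5541 m.
Converting: 33.5541 m × 3.2808 ft/m ≈ 110.09 ft.

110 feet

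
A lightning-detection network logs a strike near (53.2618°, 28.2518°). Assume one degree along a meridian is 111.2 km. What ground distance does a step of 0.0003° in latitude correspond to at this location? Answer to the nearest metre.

Along a meridian 0.0003° is 0.0003 × 111200 = 33.36 m.

33 metres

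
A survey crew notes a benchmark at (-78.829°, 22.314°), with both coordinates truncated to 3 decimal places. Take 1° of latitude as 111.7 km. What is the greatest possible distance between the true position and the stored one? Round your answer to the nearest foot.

Truncating at 3 decimal places can drop up to a full unit in the last place, so each coordinate may be off by as much as 0.001°.
Latitude error → 0.001 × 111700 = 111.7 m along the meridian.
E–W at 78.829°: 0.001° × 111700 × cos 78.829° = 0.001 × 111700 × 0.1937 ≈ 21.6405 m.
The two errors are perpendicular, so the maximum displacement is √(111.7² + 21.6405²) ≈ 113.777 m.
Converting: 113.777 m × 3.2808 ft/m ≈ 373.28 ft.

373 feet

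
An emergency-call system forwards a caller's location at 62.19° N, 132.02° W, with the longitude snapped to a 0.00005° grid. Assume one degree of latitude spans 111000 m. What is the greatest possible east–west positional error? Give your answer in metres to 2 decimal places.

With a 0.00005° grid the true value lies within half a step, ±0.00005°/2 = ±2.5e-05°, of the stored one.
At latitude 62.19° a degree of longitude spans 111000 m × cos 62.19° = 111000 × 0.4665 ≈ 51786.1 m.
Maximum E–W displacement: 2.5e-05 × 51786.1 = 1.29465 m.

1.29 metres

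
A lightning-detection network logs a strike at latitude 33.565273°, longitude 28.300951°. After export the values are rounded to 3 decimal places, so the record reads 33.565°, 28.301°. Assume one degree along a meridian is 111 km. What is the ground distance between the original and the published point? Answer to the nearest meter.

31 meters

The latitude changed by +0.000273° and the longitude by -0.000049°.
N–S: 0.000273° × 111000 m/° = 30.303 m.
East–west at this latitude: -0.000049° × 111000 × cos 33.565° ≈ -0.000049 × 92491.8 = -4.5321 m.
Combined displacement = (30.303² + 4.5321²)^½ ≈ 30.64 m.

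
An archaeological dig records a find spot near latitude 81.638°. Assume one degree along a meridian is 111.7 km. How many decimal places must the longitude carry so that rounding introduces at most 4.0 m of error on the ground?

At 81.638° one degree of longitude covers 111700 × cos 81.638° ≈ 111700 × 0.1454 ≈ 16244.2 m.
N decimal places → at most half a unit in the last place, 0.5 × 10⁻ᴺ° = 16244.2/2 × 10⁻ᴺ m.
Setting 8122.09 × 10⁻ᴺ ≤ 4.0 gives 10ᴺ ≥ 2031, i.e. N ≥ 3.31.
So 4 decimal places suffice (0.812 m); 3 would allow up to 8.12 m.

4 decimal places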